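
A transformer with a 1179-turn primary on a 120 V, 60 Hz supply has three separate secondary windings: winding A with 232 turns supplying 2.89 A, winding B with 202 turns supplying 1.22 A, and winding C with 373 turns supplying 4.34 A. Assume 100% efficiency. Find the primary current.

V_A = 120 × 232/1179 = 23.613 V; V_B = 120 × 202/1179 = 20.560 V; V_C = 120 × 373/1179 = 37.964 V.
P_out = V_A I_A + V_B I_B + V_C I_C = 23.613×2.89 + 20.560×1.22 + 37.964×4.34 = 68.242 + 25.083 + 164.77 = 258.09 W.
Ideal ⇒ P_in = P_out, so I_p = P_out/V_p = 258.09/120 = 2.15 A.

I_p ≈ 2.15 A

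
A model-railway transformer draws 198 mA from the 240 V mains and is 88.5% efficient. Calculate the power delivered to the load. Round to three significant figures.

P_in = V_p I_p = 240 × 0.198 = 47.520 W.
P_out = η P_in = 0.885 × 47.520 = 42.1 W.

P_out ≈ 42.1 W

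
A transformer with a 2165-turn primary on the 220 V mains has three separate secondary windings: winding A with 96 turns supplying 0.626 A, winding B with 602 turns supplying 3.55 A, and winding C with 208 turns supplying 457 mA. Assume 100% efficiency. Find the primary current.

V_A = 220 × 96/2165 = 9.7552 V; V_B = 220 × 602/2165 = 61.173 V; V_C = 220 × 208/2165 = 21.136 V.
P_out = V_A I_A + V_B I_B + V_C I_C = 9.7552×0.626 + 61.173×3.55 + 21.136×0.457 = 6.1068 + 217.16 + 9.6593 = 232.93 W.
Ideal ⇒ P_in = P_out, so I_p = P_out/V_p = 232.93/220 = 1.06 A.

I_p ≈ 1.06 A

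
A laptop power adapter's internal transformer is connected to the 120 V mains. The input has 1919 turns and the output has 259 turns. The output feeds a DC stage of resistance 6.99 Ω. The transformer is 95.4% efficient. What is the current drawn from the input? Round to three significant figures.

V_out = 120 × 259/1919 = 16.196 V.
I_out = V_out/R = 16.196/6.99 = 2.3170 A.
P_out = V_out I_out = 16.196 × 2.3170 = 37.526 W.
P_in = P_out/η = 37.526/0.954 = 39.336 W.
I_in = P_in/V_in = 39.336/120 = 0.328 A.

I_in ≈ 0.328 A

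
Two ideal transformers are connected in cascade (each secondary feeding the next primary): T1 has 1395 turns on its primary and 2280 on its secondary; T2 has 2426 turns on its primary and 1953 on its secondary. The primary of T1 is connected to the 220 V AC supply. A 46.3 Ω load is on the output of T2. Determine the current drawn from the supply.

I_supply ≈ 8.23 A

After T1: V = 220.00 × 2280/1395 = 359.57 V.
After T2: V = 359.57 × 1953/2426 = 289.46 V.
I_load = 289.46/46.3 = 6.2519 A, so P_out = 289.46 × 6.2519 = 1809.7 W.
All ideal ⇒ P_in = P_out, so I_supply = 1809.7/220 = 8.23 A.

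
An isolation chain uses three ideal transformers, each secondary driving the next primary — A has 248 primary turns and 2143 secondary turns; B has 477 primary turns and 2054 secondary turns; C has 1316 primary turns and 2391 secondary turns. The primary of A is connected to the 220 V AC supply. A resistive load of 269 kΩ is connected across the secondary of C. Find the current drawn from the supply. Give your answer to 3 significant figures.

After A: V = 220.00 × 2143/248 = 1901.0 V.
After B: V = 1901.0 × 2054/477 = 8186.1 V.
After C: V = 8186.1 × 2391/1316 = 14873 V.
I_load = 14873/269000 = 0.055290 A, so P_out = 14873 × 0.055290 = 822.33 W.
All ideal ⇒ P_in = P_out, so I_supply = 822.33/220 = 3.74 A.

I_supply ≈ 3.74 A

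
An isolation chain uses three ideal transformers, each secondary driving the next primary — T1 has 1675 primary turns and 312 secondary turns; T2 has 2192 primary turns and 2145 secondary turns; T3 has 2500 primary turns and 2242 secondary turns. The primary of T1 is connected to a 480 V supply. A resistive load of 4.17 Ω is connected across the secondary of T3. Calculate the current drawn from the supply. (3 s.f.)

Secondary of T1: V = 480.00 × 312/1675 = 89.409 V.
Secondary of T2: V = 89.409 × 2145/2192 = 87.492 V.
Secondary of T3: V = 87.492 × 2242/2500 = 78.463 V.
I_load = 78.463/4.17 = 18.816 A, so P_out = 78.463 × 18.816 = 1476.4 W.
All ideal ⇒ P_in = P_out, so I_supply = 1476.4/480 = 3.08 A.

I_supply ≈ 3.08 A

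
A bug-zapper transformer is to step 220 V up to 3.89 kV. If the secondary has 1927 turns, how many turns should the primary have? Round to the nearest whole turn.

N_p/N_s = V_p/V_s, so N_p = 1927 × 220/3890 = 109.0 ≈ 109 turns.

N_p = 109 turns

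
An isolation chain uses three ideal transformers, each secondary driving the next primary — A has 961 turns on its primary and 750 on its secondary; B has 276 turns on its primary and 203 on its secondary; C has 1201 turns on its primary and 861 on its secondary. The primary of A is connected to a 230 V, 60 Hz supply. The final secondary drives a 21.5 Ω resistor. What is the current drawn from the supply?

I_supply ≈ 1.81 A

After A: V = 230.00 × 750/961 = 179.50 V.
After B: V = 179.50 × 203/276 = 132.02 V.
After C: V = 132.02 × 861/1201 = 94.648 V.
I_load = 94.648/21.5 = 4.4022 A, so P_out = 94.648 × 4.4022 = 416.67 W.
All ideal ⇒ P_in = P_out, so I_supply = 416.67/230 = 1.81 A.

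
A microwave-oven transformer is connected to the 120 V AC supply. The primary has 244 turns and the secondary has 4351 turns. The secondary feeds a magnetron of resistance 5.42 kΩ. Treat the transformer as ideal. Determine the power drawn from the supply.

P ≈ 845 W

V_s = V_p × N_s/N_p = 120 × 4351/244 = 2139.8 V.
I_s = V_s/R = 2139.8/5420 = 0.39480 A.
I_p = I_s × N_s/N_p = 0.39480 × 4351/244 = 7.0401 A.
P = V_p I_p = 120 × 7.0401 = 845 W.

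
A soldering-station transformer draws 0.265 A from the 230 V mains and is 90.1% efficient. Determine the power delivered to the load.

P_in = V_p I_p = 230 × 0.265 = 60.950 W.
P_out = η P_in = 0.901 × 60.950 = 54.9 W.

P_out ≈ 54.9 W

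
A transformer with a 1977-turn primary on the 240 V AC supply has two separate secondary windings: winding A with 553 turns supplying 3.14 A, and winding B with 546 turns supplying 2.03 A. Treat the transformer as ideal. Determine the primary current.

V_A = 240 × 553/1977 = 67.132 V; V_B = 240 × 546/1977 = 66.282 V.
P_out = V_A I_A + V_B I_B = 67.132×3.14 + 66.282×2.03 = 210.79 + 134.55 = 345.35 W.
Ideal ⇒ P_in = P_out, so I_p = P_out/V_p = 345.35/240 = 1.44 A.

I_p ≈ 1.44 A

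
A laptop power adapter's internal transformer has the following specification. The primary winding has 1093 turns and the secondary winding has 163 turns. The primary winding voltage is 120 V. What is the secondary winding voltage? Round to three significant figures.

V_s/V_p = N_s/N_p, so V_s = 120 × 163/1093 = 17.9 V.

V_s ≈ 17.9 V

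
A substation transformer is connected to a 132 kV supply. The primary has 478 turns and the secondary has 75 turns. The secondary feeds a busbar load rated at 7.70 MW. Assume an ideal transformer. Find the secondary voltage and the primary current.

V_s = V_p × N_s/N_p = 132000 × 75/478 = 20711 V.
I_s = P/V_s = 7.70×10^6/20711 = 371.78 A.
I_p = I_s × N_s/N_p = 371.78 × 75/478 = 58.3 A.

V_s ≈ 20700 V, I_p ≈ 58.3 A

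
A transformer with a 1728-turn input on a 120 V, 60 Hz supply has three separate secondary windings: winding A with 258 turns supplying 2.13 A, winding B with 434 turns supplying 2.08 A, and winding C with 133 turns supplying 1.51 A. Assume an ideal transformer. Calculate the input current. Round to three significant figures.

I_in ≈ 0.957 A

V_A = 120 × 258/1728 = 17.917 V; V_B = 120 × 434/1728 = 30.139 V; V_C = 120 × 133/1728 = 9.2361 V.
P_out = V_A I_A + V_B I_B + V_C I_C = 17.917×2.13 + 30.139×2.08 + 9.2361×1.51 = 38.163 + 62.689 + 13.947 = 114.80 W.
Ideal ⇒ P_in = P_out, so I_in = P_out/V_in = 114.80/120 = 0.957 A.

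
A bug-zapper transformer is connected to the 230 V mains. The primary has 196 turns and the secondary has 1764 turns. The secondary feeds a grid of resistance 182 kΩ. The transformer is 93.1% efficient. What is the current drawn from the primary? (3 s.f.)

I_p ≈ 0.110 A

V_s = 230 × 1764/196 = 2070.0 V.
I_s = V_s/R = 2070.0/182000 = 0.011374 A.
P_out = V_s I_s = 2070.0 × 0.011374 = 23.543 W.
P_in = P_out/η = 23.543/0.931 = 25.288 W.
I_p = P_in/V_p = 25.288/230 = 0.110 A.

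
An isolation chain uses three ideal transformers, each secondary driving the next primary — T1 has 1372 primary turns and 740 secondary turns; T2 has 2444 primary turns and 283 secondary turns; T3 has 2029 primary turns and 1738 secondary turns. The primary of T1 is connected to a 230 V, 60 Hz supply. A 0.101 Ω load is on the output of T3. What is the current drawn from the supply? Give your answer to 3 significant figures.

Secondary of T1: V = 230.00 × 740/1372 = 124.05 V.
Secondary of T2: V = 124.05 × 283/2444 = 14.365 V.
Secondary of T3: V = 14.365 × 1738/2029 = 12.304 V.
I_load = 12.304/0.101 = 121.83 A, so P_out = 12.304 × 121.83 = 1499.0 W.
All ideal ⇒ P_in = P_out, so I_supply = 1499.0/230 = 6.52 A.

I_supply ≈ 6.52 A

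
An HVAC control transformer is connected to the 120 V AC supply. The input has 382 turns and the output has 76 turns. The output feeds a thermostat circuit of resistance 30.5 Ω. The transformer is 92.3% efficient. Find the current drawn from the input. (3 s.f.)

V_out = 120 × 76/382 = 23.874 V.
I_out = V_out/R = 23.874/30.5 = 0.78277 A.
P_out = V_out I_out = 23.874 × 0.78277 = 18.688 W.
P_in = P_out/η = 18.688/0.923 = 20.247 W.
I_in = P_in/V_in = 20.247/120 = 0.169 A.

I_in ≈ 0.169 A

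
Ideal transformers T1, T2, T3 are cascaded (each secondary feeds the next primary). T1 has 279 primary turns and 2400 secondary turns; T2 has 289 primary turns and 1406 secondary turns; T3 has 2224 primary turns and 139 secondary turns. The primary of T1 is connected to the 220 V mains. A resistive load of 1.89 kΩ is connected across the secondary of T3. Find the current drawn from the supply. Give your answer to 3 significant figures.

Secondary of T1: V = 220.00 × 2400/279 = 1892.5 V.
Secondary of T2: V = 1892.5 × 1406/289 = 9207.0 V.
Secondary of T3: V = 9207.0 × 139/2224 = 575.44 V.
I_load = 575.44/1890 = 0.30446 A, so P_out = 575.44 × 0.30446 = 175.20 W.
All ideal ⇒ P_in = P_out, so I_supply = 175.20/220 = 0.796 A.

I_supply ≈ 0.796 A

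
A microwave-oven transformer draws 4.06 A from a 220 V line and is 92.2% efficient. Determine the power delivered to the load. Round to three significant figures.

P_in = V_p I_p = 220 × 4.06 = 893.20 W.
P_out = η P_in = 0.922 × 893.20 = 824 W.

P_out ≈ 824 W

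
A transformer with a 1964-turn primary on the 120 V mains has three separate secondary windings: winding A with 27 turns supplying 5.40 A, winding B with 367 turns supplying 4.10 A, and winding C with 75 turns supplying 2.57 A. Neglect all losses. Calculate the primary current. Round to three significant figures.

I_p ≈ 0.939 A

V_A = 120 × 27/1964 = 1.6497 V; V_B = 120 × 367/1964 = 22.424 V; V_C = 120 × 75/1964 = 4.5825 V.
P_out = V_A I_A + V_B I_B + V_C I_C = 1.6497×5.40 + 22.424×4.10 + 4.5825×2.57 = 8.9084 + 91.937 + 11.777 = 112.62 W.
Ideal ⇒ P_in = P_out, so I_p = P_out/V_p = 112.62/120 = 0.939 A.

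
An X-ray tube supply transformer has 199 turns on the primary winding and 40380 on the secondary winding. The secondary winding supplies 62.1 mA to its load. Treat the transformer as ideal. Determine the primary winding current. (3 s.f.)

For an ideal transformer I_p/I_s = N_s/N_p, so I_p = 0.0621 × 40380/199 = 12.6 A.

I_p ≈ 12.6 A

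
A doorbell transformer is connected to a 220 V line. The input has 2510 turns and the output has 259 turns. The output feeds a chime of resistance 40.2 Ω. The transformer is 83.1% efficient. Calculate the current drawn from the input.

I_in ≈ 0.0701 A

V_out = 220 × 259/2510 = 22.701 V.
I_out = V_out/R = 22.701/40.2 = 0.56471 A.
P_out = V_out I_out = 22.701 × 0.56471 = 12.820 W.
P_in = P_out/η = 12.820/0.831 = 15.427 W.
I_in = P_in/V_in = 15.427/220 = 0.0701 A.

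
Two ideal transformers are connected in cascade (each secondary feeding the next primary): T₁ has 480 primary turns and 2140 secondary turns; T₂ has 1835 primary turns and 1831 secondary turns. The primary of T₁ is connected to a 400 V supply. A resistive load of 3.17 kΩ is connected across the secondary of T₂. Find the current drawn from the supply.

I_supply ≈ 2.50 A

Secondary of T₁: V = 400.00 × 2140/480 = 1783.3 V.
Secondary of T₂: V = 1783.3 × 1831/1835 = 1779.4 V.
I_load = 1779.4/3170 = 0.56134 A, so P_out = 1779.4 × 0.56134 = 998.87 W.
All ideal ⇒ P_in = P_out, so I_supply = 998.87/400 = 2.50 A.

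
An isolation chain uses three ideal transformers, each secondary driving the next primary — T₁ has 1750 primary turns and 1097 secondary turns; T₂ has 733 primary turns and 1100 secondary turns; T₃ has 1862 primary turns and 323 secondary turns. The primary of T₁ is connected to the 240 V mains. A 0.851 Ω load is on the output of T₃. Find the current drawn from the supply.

Secondary of T₁: V = 240.00 × 1097/1750 = 150.45 V.
Secondary of T₂: V = 150.45 × 1100/733 = 225.77 V.
Secondary of T₃: V = 225.77 × 323/1862 = 39.164 V.
I_load = 39.164/0.851 = 46.022 A, so P_out = 39.164 × 46.022 = 1802.4 W.
All ideal ⇒ P_in = P_out, so I_supply = 1802.4/240 = 7.51 A.

I_supply ≈ 7.51 A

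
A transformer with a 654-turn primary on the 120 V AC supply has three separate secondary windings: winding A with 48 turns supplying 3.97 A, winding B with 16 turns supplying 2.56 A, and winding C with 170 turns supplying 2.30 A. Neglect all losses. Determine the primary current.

I_p ≈ 0.952 A

V_A = 120 × 48/654 = 8.8073 V; V_B = 120 × 16/654 = 2.9358 V; V_C = 120 × 170/654 = 31.193 V.
P_out = V_A I_A + V_B I_B + V_C I_C = 8.8073×3.97 + 2.9358×2.56 + 31.193×2.30 = 34.965 + 7.5156 + 71.743 = 114.22 W.
Ideal ⇒ P_in = P_out, so I_p = P_out/V_p = 114.22/120 = 0.952 A.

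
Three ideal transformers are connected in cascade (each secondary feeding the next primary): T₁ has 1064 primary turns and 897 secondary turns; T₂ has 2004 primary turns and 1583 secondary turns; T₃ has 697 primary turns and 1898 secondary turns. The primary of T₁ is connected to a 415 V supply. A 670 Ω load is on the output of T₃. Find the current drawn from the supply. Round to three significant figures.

I_supply ≈ 2.04 A

Secondary of T₁: V = 415.00 × 897/1064 = 349.86 V.
Secondary of T₂: V = 349.86 × 1583/2004 = 276.36 V.
Secondary of T₃: V = 276.36 × 1898/697 = 752.57 V.
I_load = 752.57/670 = 1.1232 A, so P_out = 752.57 × 1.1232 = 845.31 W.
All ideal ⇒ P_in = P_out, so I_supply = 845.31/415 = 2.04 A.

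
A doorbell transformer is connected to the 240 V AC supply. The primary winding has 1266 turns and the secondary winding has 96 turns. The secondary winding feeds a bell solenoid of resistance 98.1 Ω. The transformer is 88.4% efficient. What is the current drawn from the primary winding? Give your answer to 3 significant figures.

V_s = 240 × 96/1266 = 18.199 V.
I_s = V_s/R = 18.199/98.1 = 0.18552 A.
P_out = V_s I_s = 18.199 × 0.18552 = 3.3762 W.
P_in = P_out/η = 3.3762/0.884 = 3.8192 W.
I_p = P_in/V_p = 3.8192/240 = 0.0159 A.

I_p ≈ 0.0159 A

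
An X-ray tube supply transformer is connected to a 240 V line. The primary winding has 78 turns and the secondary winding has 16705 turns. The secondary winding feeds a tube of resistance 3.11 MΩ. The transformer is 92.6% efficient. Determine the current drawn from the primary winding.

I_p ≈ 3.82 A

V_s = 240 × 16705/78 = 51400 V.
I_s = V_s/R = 51400/(3.11×10^6) = 0.016527 A.
P_out = V_s I_s = 51400 × 0.016527 = 849.50 W.
P_in = P_out/η = 849.50/0.926 = 917.39 W.
I_p = P_in/V_p = 917.39/240 = 3.82 A.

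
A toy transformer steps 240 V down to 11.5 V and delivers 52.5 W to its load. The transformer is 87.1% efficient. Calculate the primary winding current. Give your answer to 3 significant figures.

I_p ≈ 0.251 A

P_in = P_out/η = 52.5/0.871 = 60.276 W.
I_p = P_in/V_p = 60.276/240 = 0.251 A.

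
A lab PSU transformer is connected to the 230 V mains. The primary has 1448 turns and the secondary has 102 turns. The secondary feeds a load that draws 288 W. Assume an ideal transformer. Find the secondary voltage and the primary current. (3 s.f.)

V_s = V_p × N_s/N_p = 230 × 102/1448 = 16.202 V.
I_s = P/V_s = 288/16.202 = 17.776 A.
I_p = I_s × N_s/N_p = 17.776 × 102/1448 = 1.25 A.

V_s ≈ 16.2 V, I_p ≈ 1.25 A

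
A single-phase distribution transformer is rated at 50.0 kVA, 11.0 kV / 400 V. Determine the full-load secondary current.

I_s = S/V_s = 50000/400 = 125 A.

I_s ≈ 125 A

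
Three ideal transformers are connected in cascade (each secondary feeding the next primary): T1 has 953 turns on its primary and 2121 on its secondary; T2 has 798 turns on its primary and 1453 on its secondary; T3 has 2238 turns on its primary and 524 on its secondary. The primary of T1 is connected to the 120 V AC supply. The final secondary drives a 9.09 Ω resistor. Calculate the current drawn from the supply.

After T1: V = 120.00 × 2121/953 = 267.07 V.
After T2: V = 267.07 × 1453/798 = 486.29 V.
After T3: V = 486.29 × 524/2238 = 113.86 V.
I_load = 113.86/9.09 = 12.526 A, so P_out = 113.86 × 12.526 = 1426.1 W.
All ideal ⇒ P_in = P_out, so I_supply = 1426.1/120 = 11.9 A.

I_supply ≈ 11.9 A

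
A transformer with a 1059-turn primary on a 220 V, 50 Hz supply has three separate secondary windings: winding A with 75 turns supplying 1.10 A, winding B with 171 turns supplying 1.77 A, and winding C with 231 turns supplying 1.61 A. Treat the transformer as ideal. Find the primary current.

I_p ≈ 0.715 A

V_A = 220 × 75/1059 = 15.581 V; V_B = 220 × 171/1059 = 35.524 V; V_C = 220 × 231/1059 = 47.989 V.
P_out = V_A I_A + V_B I_B + V_C I_C = 15.581×1.10 + 35.524×1.77 + 47.989×1.61 = 17.139 + 62.878 + 77.262 = 157.28 W.
Ideal ⇒ P_in = P_out, so I_p = P_out/V_p = 157.28/220 = 0.715 A.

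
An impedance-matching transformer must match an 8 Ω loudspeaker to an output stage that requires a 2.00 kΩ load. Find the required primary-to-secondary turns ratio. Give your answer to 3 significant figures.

N_p/N_s ≈ 15.8

Z_p/Z_s = (N_p/N_s)², so N_p/N_s = √(2000/8) = √250 = 15.8.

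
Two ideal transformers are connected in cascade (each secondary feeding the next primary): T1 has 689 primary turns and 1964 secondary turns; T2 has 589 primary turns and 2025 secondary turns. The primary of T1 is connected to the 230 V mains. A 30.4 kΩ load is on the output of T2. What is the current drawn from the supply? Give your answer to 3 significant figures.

Secondary of T1: V = 230.00 × 1964/689 = 655.62 V.
Secondary of T2: V = 655.62 × 2025/589 = 2254.0 V.
I_load = 2254.0/30400 = 0.074146 A, so P_out = 2254.0 × 0.074146 = 167.13 W.
All ideal ⇒ P_in = P_out, so I_supply = 167.13/230 = 0.727 A.

I_supply ≈ 0.727 A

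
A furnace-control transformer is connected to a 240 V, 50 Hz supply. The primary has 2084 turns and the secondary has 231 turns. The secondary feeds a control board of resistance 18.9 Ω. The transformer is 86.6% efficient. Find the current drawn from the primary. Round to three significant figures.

I_p ≈ 0.180 A

V_s = 240 × 231/2084 = 26.603 V.
I_s = V_s/R = 26.603/18.9 = 1.4075 A.
P_out = V_s I_s = 26.603 × 1.4075 = 37.445 W.
P_in = P_out/η = 37.445/0.866 = 43.239 W.
I_p = P_in/V_p = 43.239/240 = 0.180 A.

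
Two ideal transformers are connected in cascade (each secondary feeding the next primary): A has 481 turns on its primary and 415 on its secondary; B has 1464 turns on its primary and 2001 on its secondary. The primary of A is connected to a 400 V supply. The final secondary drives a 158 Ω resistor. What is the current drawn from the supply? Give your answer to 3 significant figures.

I_supply ≈ 3.52 A

Secondary of A: V = 400.00 × 415/481 = 345.11 V.
Secondary of B: V = 345.11 × 2001/1464 = 471.70 V.
I_load = 471.70/158 = 2.9855 A, so P_out = 471.70 × 2.9855 = 1408.3 W.
All ideal ⇒ P_in = P_out, so I_supply = 1408.3/400 = 3.52 A.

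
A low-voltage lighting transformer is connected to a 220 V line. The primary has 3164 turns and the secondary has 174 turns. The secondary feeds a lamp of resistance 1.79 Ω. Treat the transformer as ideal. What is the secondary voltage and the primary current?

V_s ≈ 12.1 V, I_p ≈ 0.372 A

V_s = V_p × N_s/N_p = 220 × 174/3164 = 12.099 V.
I_s = V_s/R = 12.099/1.79 = 6.7590 A.
I_p = I_s × N_s/N_p = 6.7590 × 174/3164 = 0.372 A.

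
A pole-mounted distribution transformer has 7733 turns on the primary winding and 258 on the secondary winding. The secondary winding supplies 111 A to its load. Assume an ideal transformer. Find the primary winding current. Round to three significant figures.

I_p ≈ 3.70 A

For an ideal transformer I_p/I_s = N_s/N_p, so I_p = 111 × 258/7733 = 3.70 A.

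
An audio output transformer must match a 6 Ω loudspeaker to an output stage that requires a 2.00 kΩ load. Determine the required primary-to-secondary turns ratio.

N_p/N_s ≈ 18.3

Z_p/Z_s = (N_p/N_s)², so N_p/N_s = √(2000/6) = √333 = 18.3.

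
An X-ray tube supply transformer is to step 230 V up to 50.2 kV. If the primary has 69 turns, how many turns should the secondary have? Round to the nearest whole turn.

N_s = 15060 turns

N_s/N_p = V_s/V_p, so N_s = 69 × 50200/230 = 15060.0 ≈ 15060 turns.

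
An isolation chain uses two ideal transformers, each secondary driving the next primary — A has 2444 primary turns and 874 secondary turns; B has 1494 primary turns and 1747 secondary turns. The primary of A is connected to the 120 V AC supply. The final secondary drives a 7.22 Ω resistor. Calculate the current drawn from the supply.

I_supply ≈ 2.91 A

Secondary of A: V = 120.00 × 874/2444 = 42.913 V.
Secondary of B: V = 42.913 × 1747/1494 = 50.180 V.
I_load = 50.180/7.22 = 6.9502 A, so P_out = 50.180 × 6.9502 = 348.76 W.
All ideal ⇒ P_in = P_out, so I_supply = 348.76/120 = 2.91 A.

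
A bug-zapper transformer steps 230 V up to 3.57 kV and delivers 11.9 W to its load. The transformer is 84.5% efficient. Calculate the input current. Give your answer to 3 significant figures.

I_in ≈ 0.0612 A

P_in = P_out/η = 11.9/0.845 = 14.083 W.
I_in = P_in/V_in = 14.083/230 = 0.0612 A.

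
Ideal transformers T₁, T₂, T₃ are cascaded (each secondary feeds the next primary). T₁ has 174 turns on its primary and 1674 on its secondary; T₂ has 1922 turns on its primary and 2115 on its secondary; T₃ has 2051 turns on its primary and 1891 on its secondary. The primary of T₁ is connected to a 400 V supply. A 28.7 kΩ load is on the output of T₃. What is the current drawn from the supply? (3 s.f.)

I_supply ≈ 1.33 A

After T₁: V = 400.00 × 1674/174 = 3848.3 V.
After T₂: V = 3848.3 × 2115/1922 = 4234.7 V.
After T₃: V = 4234.7 × 1891/2051 = 3904.4 V.
I_load = 3904.4/28700 = 0.13604 A, so P_out = 3904.4 × 0.13604 = 531.15 W.
All ideal ⇒ P_in = P_out, so I_supply = 531.15/400 = 1.33 A.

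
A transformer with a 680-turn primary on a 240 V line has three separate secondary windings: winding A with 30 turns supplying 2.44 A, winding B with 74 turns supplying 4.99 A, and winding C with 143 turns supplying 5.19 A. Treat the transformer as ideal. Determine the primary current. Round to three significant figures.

I_p ≈ 1.74 A

V_A = 240 × 30/680 = 10.588 V; V_B = 240 × 74/680 = 26.118 V; V_C = 240 × 143/680 = 50.471 V.
P_out = V_A I_A + V_B I_B + V_C I_C = 10.588×2.44 + 26.118×4.99 + 50.471×5.19 = 25.835 + 130.33 + 261.94 = 418.10 W.
Ideal ⇒ P_in = P_out, so I_p = P_out/V_p = 418.10/240 = 1.74 A.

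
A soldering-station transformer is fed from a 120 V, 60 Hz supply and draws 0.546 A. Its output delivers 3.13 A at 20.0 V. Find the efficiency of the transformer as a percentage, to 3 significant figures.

P_in = 120 × 0.546 = 65.5200 W.
P_out = 20.0 × 3.13 = 62.6000 W.
η = P_out/P_in = 62.6000/65.5200 = 0.955.

η ≈ 95.5%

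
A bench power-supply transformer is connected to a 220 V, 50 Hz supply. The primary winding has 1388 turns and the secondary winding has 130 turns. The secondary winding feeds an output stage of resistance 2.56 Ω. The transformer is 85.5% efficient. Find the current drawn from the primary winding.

I_p ≈ 0.882 A

V_s = 220 × 130/1388 = 20.605 V.
I_s = V_s/R = 20.605/2.56 = 8.0489 A.
P_out = V_s I_s = 20.605 × 8.0489 = 165.85 W.
P_in = P_out/η = 165.85/0.855 = 193.98 W.
I_p = P_in/V_p = 193.98/220 = 0.882 A.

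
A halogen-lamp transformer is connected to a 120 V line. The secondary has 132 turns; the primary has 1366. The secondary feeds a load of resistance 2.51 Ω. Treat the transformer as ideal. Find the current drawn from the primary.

I_p ≈ 0.446 A

V_s = V_p × N_s/N_p = 120 × 132/1366 = 11.596 V.
I_s = V_s/R = 11.596/2.51 = 4.6199 A.
For an ideal transformer I_p N_p = I_s N_s, so I_p = 4.6199 × 132/1366 = 0.446 A.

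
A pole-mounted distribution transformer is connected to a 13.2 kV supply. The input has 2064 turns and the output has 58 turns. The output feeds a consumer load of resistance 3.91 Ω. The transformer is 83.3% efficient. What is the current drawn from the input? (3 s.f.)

V_out = 13200 × 58/2064 = 370.93 V.
I_out = V_out/R = 370.93/3.91 = 94.867 A.
P_out = V_out I_out = 370.93 × 94.867 = 35189 W.
P_in = P_out/η = 35189/0.833 = 42244 W.
I_in = P_in/V_in = 42244/13200 = 3.20 A.

I_in ≈ 3.20 A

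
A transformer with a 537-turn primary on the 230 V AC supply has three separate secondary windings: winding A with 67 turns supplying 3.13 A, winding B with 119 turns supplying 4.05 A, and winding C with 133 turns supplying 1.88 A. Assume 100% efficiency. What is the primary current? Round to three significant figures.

V_A = 230 × 67/537 = 28.696 V; V_B = 230 × 119/537 = 50.968 V; V_C = 230 × 133/537 = 56.965 V.
P_out = V_A I_A + V_B I_B + V_C I_C = 28.696×3.13 + 50.968×4.05 + 56.965×1.88 = 89.820 + 206.42 + 107.09 = 403.34 W.
Ideal ⇒ P_in = P_out, so I_p = P_out/V_p = 403.34/230 = 1.75 A.

I_p ≈ 1.75 A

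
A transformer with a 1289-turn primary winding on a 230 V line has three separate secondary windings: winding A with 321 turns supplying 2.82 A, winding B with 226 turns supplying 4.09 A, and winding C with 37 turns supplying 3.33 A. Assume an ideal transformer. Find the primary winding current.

V_A = 230 × 321/1289 = 57.277 V; V_B = 230 × 226/1289 = 40.326 V; V_C = 230 × 37/1289 = 6.6020 V.
P_out = V_A I_A + V_B I_B + V_C I_C = 57.277×2.82 + 40.326×4.09 + 6.6020×3.33 = 161.52 + 164.93 + 21.985 = 348.44 W.
Ideal ⇒ P_in = P_out, so I_p = P_out/V_p = 348.44/230 = 1.51 A.

I_p ≈ 1.51 A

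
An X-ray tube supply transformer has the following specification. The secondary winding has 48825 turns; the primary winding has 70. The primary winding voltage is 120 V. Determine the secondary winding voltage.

V_s ≈ 83700 V

V_s/V_p = N_s/N_p, so V_s = 120 × 48825/70 = 83700 V.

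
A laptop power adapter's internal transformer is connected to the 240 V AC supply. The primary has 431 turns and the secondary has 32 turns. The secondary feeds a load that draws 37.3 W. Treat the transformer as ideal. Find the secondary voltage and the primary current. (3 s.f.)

V_s = V_p × N_s/N_p = 240 × 32/431 = 17.819 V.
I_s = P/V_s = 37.3/17.819 = 2.0933 A.
I_p = I_s × N_s/N_p = 2.0933 × 32/431 = 0.155 A.

V_s ≈ 17.8 V, I_p ≈ 0.155 A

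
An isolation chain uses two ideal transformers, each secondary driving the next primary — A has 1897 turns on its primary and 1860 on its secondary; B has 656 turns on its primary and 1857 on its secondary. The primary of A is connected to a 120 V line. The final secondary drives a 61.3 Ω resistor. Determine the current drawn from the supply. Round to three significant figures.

After A: V = 120.00 × 1860/1897 = 117.66 V.
After B: V = 117.66 × 1857/656 = 333.07 V.
I_load = 333.07/61.3 = 5.4334 A, so P_out = 333.07 × 5.4334 = 1809.7 W.
All ideal ⇒ P_in = P_out, so I_supply = 1809.7/120 = 15.1 A.

I_supply ≈ 15.1 A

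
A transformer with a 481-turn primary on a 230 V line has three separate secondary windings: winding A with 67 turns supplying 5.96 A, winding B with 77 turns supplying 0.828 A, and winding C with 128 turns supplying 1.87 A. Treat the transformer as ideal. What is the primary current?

V_A = 230 × 67/481 = 32.037 V; V_B = 230 × 77/481 = 36.819 V; V_C = 230 × 128/481 = 61.206 V.
P_out = V_A I_A + V_B I_B + V_C I_C = 32.037×5.96 + 36.819×0.828 + 61.206×1.87 = 190.94 + 30.486 + 114.45 = 335.88 W.
Ideal ⇒ P_in = P_out, so I_p = P_out/V_p = 335.88/230 = 1.46 A.

I_p ≈ 1.46 A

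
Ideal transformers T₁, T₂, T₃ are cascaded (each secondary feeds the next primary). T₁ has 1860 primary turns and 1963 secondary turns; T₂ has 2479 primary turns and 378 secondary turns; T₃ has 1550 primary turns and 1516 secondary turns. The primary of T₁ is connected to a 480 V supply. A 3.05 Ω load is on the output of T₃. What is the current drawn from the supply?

Secondary of T₁: V = 480.00 × 1963/1860 = 506.58 V.
Secondary of T₂: V = 506.58 × 378/2479 = 77.244 V.
Secondary of T₃: V = 77.244 × 1516/1550 = 75.549 V.
I_load = 75.549/3.05 = 24.770 A, so P_out = 75.549 × 24.770 = 1871.4 W.
All ideal ⇒ P_in = P_out, so I_supply = 1871.4/480 = 3.90 A.

I_supply ≈ 3.90 A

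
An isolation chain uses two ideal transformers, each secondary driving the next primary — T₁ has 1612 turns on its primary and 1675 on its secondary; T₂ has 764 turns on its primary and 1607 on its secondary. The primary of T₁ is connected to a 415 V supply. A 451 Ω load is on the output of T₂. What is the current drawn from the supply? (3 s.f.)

Secondary of T₁: V = 415.00 × 1675/1612 = 431.22 V.
Secondary of T₂: V = 431.22 × 1607/764 = 907.03 V.
I_load = 907.03/451 = 2.0111 A, so P_out = 907.03 × 2.0111 = 1824.2 W.
All ideal ⇒ P_in = P_out, so I_supply = 1824.2/415 = 4.40 A.

I_supply ≈ 4.40 A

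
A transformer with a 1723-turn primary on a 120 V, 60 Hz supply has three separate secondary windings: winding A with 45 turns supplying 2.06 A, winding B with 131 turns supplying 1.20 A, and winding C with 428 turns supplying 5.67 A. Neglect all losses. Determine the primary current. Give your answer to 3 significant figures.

V_A = 120 × 45/1723 = 3.1341 V; V_B = 120 × 131/1723 = 9.1236 V; V_C = 120 × 428/1723 = 29.808 V.
P_out = V_A I_A + V_B I_B + V_C I_C = 3.1341×2.06 + 9.1236×1.20 + 29.808×5.67 = 6.4562 + 10.948 + 169.01 = 186.42 W.
Ideal ⇒ P_in = P_out, so I_p = P_out/V_p = 186.42/120 = 1.55 A.

I_p ≈ 1.55 A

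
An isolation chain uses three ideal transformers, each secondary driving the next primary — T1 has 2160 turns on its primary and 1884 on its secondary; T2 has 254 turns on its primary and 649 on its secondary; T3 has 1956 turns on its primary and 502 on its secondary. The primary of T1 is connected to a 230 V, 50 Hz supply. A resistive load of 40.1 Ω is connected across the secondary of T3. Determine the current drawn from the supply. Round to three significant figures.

Secondary of T1: V = 230.00 × 1884/2160 = 200.61 V.
Secondary of T2: V = 200.61 × 649/254 = 512.59 V.
Secondary of T3: V = 512.59 × 502/1956 = 131.55 V.
I_load = 131.55/40.1 = 3.2806 A, so P_out = 131.55 × 3.2806 = 431.58 W.
All ideal ⇒ P_in = P_out, so I_supply = 431.58/230 = 1.88 A.

I_supply ≈ 1.88 A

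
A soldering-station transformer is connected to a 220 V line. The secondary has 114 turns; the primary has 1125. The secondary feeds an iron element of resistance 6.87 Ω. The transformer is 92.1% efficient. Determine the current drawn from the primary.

I_p ≈ 0.357 A

V_s = 220 × 114/1125 = 22.293 V.
I_s = V_s/R = 22.293/6.87 = 3.2450 A.
P_out = V_s I_s = 22.293 × 3.2450 = 72.342 W.
P_in = P_out/η = 72.342/0.921 = 78.548 W.
I_p = P_in/V_p = 78.548/220 = 0.357 A.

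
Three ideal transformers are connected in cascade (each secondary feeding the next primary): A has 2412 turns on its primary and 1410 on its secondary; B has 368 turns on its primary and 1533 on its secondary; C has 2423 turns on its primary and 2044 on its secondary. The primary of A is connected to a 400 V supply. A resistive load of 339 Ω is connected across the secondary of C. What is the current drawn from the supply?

Secondary of A: V = 400.00 × 1410/2412 = 233.83 V.
Secondary of B: V = 233.83 × 1533/368 = 974.08 V.
Secondary of C: V = 974.08 × 2044/2423 = 821.72 V.
I_load = 821.72/339 = 2.4240 A, so P_out = 821.72 × 2.4240 = 1991.8 W.
All ideal ⇒ P_in = P_out, so I_supply = 1991.8/400 = 4.98 A.

I_supply ≈ 4.98 A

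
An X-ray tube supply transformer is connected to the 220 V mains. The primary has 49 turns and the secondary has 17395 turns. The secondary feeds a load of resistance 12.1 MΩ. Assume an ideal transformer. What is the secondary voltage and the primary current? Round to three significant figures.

V_s = V_p × N_s/N_p = 220 × 17395/49 = 78100 V.
I_s = V_s/R = 78100/(1.21×10^7) = 0.0064545 A.
I_p = I_s × N_s/N_p = 0.0064545 × 17395/49 = 2.29 A.

V_s ≈ 78100 V, I_p ≈ 2.29 A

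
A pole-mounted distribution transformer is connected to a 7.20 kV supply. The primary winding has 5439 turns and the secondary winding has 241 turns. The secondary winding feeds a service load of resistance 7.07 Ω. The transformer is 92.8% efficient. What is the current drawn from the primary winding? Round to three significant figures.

I_p ≈ 2.15 A

V_s = 7200 × 241/5439 = 319.03 V.
I_s = V_s/R = 319.03/7.07 = 45.124 A.
P_out = V_s I_s = 319.03 × 45.124 = 14396 W.
P_in = P_out/η = 14396/0.928 = 15513 W.
I_p = P_in/V_p = 15513/7200 = 2.15 A.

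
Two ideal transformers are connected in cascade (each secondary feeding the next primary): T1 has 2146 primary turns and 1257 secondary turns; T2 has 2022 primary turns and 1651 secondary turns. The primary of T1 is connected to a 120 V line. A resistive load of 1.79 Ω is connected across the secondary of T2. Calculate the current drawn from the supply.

I_supply ≈ 15.3 A

Secondary of T1: V = 120.00 × 1257/2146 = 70.289 V.
Secondary of T2: V = 70.289 × 1651/2022 = 57.392 V.
I_load = 57.392/1.79 = 32.063 A, so P_out = 57.392 × 32.063 = 1840.1 W.
All ideal ⇒ P_in = P_out, so I_supply = 1840.1/120 = 15.3 A.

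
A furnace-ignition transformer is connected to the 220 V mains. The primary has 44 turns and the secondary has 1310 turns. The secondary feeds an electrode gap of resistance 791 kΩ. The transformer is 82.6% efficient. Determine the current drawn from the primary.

I_p ≈ 0.298 A

V_s = 220 × 1310/44 = 6550.0 V.
I_s = V_s/R = 6550.0/791000 = 0.0082807 A.
P_out = V_s I_s = 6550.0 × 0.0082807 = 54.238 W.
P_in = P_out/η = 54.238/0.826 = 65.664 W.
I_p = P_in/V_p = 65.664/220 = 0.298 A.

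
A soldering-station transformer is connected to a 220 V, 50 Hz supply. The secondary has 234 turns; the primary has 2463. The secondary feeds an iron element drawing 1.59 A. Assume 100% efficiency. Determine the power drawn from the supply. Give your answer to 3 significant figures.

I_p = I_s × N_s/N_p = 1.59 × 234/2463 = 0.15106 A.
P = V_p I_p = 220 × 0.15106 = 33.2 W.

P ≈ 33.2 W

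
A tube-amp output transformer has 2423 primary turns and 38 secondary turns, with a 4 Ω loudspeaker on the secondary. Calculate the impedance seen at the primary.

Z_p = (N_p/N_s)² × Z_s = (2423/38)² × 4 = 16300 Ω.

Z_p ≈ 16300 Ω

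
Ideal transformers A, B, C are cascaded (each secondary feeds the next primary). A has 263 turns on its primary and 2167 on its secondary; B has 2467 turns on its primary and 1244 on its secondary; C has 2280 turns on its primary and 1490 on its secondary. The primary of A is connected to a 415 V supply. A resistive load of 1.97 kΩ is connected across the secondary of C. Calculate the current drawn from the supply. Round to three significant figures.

Secondary of A: V = 415.00 × 2167/263 = 3419.4 V.
Secondary of B: V = 3419.4 × 1244/2467 = 1724.3 V.
Secondary of C: V = 1724.3 × 1490/2280 = 1126.8 V.
I_load = 1126.8/1970 = 0.57199 A, so P_out = 1126.8 × 0.57199 = 644.53 W.
All ideal ⇒ P_in = P_out, so I_supply = 644.53/415 = 1.55 A.

I_supply ≈ 1.55 A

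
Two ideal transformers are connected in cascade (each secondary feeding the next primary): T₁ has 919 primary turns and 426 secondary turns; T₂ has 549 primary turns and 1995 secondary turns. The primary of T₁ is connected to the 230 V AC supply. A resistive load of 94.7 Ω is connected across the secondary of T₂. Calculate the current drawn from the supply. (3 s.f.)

After T₁: V = 230.00 × 426/919 = 106.62 V.
After T₂: V = 106.62 × 1995/549 = 387.43 V.
I_load = 387.43/94.7 = 4.0911 A, so P_out = 387.43 × 4.0911 = 1585.0 W.
All ideal ⇒ P_in = P_out, so I_supply = 1585.0/230 = 6.89 A.

I_supply ≈ 6.89 A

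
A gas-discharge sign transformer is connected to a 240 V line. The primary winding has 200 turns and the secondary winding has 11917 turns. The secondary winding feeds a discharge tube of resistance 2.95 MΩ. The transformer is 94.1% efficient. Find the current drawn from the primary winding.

V_s = 240 × 11917/200 = 14300 V.
I_s = V_s/R = 14300/(2.95×10^6) = 0.0048476 A.
P_out = V_s I_s = 14300 × 0.0048476 = 69.323 W.
P_in = P_out/η = 69.323/0.941 = 73.669 W.
I_p = P_in/V_p = 73.669/240 = 0.307 A.

I_p ≈ 0.307 A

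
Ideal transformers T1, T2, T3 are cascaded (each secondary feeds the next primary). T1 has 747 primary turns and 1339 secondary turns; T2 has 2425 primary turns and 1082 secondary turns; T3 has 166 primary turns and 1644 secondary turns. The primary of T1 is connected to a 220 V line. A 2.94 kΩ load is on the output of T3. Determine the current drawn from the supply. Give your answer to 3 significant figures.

Secondary of T1: V = 220.00 × 1339/747 = 394.35 V.
Secondary of T2: V = 394.35 × 1082/2425 = 175.95 V.
Secondary of T3: V = 175.95 × 1644/166 = 1742.6 V.
I_load = 1742.6/2940 = 0.59271 A, so P_out = 1742.6 × 0.59271 = 1032.8 W.
All ideal ⇒ P_in = P_out, so I_supply = 1032.8/220 = 4.69 A.

I_supply ≈ 4.69 A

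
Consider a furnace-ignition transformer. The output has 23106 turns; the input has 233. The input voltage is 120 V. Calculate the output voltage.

V_out ≈ 11900 V

V_out/V_in = N_out/N_in, so V_out = 120 × 23106/233 = 11900 V.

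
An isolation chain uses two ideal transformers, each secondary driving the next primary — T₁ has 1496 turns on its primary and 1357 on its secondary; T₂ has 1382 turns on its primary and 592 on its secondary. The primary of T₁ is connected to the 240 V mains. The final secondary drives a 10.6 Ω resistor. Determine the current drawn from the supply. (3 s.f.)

After T₁: V = 240.00 × 1357/1496 = 217.70 V.
After T₂: V = 217.70 × 592/1382 = 93.255 V.
I_load = 93.255/10.6 = 8.7977 A, so P_out = 93.255 × 8.7977 = 820.43 W.
All ideal ⇒ P_in = P_out, so I_supply = 820.43/240 = 3.42 A.

I_supply ≈ 3.42 A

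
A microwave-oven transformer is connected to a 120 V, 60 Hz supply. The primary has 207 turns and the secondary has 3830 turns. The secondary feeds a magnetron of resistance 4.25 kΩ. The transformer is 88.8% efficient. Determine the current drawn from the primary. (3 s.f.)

I_p ≈ 10.9 A

V_s = 120 × 3830/207 = 2220.3 V.
I_s = V_s/R = 2220.3/4250 = 0.52242 A.
P_out = V_s I_s = 2220.3 × 0.52242 = 1159.9 W.
P_in = P_out/η = 1159.9/0.888 = 1306.2 W.
I_p = P_in/V_p = 1306.2/120 = 10.9 A.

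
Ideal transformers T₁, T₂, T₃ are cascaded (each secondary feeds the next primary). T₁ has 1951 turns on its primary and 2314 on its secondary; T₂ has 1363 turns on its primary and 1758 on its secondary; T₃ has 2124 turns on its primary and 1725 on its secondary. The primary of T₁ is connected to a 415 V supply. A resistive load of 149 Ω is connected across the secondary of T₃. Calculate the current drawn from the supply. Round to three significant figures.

I_supply ≈ 4.30 A

Secondary of T₁: V = 415.00 × 2314/1951 = 492.21 V.
Secondary of T₂: V = 492.21 × 1758/1363 = 634.86 V.
Secondary of T₃: V = 634.86 × 1725/2124 = 515.60 V.
I_load = 515.60/149 = 3.4604 A, so P_out = 515.60 × 3.4604 = 1784.2 W.
All ideal ⇒ P_in = P_out, so I_supply = 1784.2/415 = 4.30 A.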